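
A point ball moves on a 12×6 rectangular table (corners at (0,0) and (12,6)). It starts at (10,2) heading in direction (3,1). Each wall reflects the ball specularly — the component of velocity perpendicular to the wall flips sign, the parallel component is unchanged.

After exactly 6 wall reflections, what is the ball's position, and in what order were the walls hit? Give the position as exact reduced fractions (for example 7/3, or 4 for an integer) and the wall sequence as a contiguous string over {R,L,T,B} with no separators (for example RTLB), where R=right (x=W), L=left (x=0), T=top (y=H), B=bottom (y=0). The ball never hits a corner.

Final position: (0,8/3)
Wall sequence: RTLRBL

1. t=2/3 → R at (12,8/3); v=(-3,1)
2. t=10/3 → T at (2,6); v=(-3,-1)
3. t=2/3 → L at (0,16/3); v=(3,-1)
4. t=4 → R at (12,4/3); v=(-3,-1)
5. t=4/3 → B at (8,0); v=(-3,1)
6. t=8/3 → L at (0,8/3); v=(3,1)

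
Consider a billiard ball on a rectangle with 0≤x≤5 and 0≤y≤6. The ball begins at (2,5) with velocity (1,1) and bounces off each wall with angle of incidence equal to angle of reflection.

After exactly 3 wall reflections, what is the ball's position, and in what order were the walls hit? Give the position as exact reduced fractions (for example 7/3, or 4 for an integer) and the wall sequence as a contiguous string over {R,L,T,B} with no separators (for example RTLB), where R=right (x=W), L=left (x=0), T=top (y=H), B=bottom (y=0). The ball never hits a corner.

1. t=1 → T at (3,6); v=(1,-1)
2. t=2 → R at (5,4); v=(-1,-1)
3. t=4 → B at (1,0); v=(-1,1)

Final position: (1,0)
Wall sequence: TRB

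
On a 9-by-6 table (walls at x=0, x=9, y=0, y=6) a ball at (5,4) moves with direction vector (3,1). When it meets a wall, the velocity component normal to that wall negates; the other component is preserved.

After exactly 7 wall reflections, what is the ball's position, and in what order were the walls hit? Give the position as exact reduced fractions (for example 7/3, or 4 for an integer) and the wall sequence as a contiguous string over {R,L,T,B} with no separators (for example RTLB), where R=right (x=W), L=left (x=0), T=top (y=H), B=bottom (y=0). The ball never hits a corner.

1. t=4/3 → R at (9,16/3); v=(-3,1)
2. t=2/3 → T at (7,6); v=(-3,-1)
3. t=7/3 → L at (0,11/3); v=(3,-1)
4. t=3 → R at (9,2/3); v=(-3,-1)
5. t=2/3 → B at (7,0); v=(-3,1)
6. t=7/3 → L at (0,7/3); v=(3,1)
7. t=3 → R at (9,16/3); v=(-3,1)

Final position: (9,16/3)
Wall sequence: RTLRBLR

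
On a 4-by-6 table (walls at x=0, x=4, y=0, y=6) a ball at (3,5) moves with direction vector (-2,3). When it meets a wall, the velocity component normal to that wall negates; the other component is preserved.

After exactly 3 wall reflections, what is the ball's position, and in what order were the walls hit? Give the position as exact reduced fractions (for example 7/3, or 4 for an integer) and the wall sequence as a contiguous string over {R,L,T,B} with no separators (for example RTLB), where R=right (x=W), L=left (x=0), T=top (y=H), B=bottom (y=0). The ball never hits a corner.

Final position: (5/3,0)
Wall sequence: TLB

1. t=1/3 → T at (7/3,6); v=(-2,-3)
2. t=7/6 → L at (0,5/2); v=(2,-3)
3. t=5/6 → B at (5/3,0); v=(2,3)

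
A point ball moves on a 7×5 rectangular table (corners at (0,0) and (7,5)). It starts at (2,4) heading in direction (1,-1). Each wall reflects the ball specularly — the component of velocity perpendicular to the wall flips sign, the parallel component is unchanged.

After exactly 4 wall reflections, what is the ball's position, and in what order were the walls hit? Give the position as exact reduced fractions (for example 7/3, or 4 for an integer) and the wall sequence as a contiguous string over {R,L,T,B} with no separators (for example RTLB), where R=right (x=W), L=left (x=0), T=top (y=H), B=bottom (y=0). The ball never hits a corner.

1. t=4 → B at (6,0); v=(1,1)
2. t=1 → R at (7,1); v=(-1,1)
3. t=4 → T at (3,5); v=(-1,-1)
4. t=3 → L at (0,2); v=(1,-1)

Final position: (0,2)
Wall sequence: BRTL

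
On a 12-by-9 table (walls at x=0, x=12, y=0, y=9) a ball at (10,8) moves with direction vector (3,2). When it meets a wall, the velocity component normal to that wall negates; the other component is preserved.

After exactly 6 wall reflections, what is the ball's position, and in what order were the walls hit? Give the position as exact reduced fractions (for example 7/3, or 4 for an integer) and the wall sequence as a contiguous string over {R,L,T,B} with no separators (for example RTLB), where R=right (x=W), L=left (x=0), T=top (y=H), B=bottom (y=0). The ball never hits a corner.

1. t=1/2 → T at (23/2,9); v=(3,-2)
2. t=1/6 → R at (12,26/3); v=(-3,-2)
3. t=4 → L at (0,2/3); v=(3,-2)
4. t=1/3 → B at (1,0); v=(3,2)
5. t=11/3 → R at (12,22/3); v=(-3,2)
6. t=5/6 → T at (19/2,9); v=(-3,-2)

Final position: (19/2,9)
Wall sequence: TRLBRT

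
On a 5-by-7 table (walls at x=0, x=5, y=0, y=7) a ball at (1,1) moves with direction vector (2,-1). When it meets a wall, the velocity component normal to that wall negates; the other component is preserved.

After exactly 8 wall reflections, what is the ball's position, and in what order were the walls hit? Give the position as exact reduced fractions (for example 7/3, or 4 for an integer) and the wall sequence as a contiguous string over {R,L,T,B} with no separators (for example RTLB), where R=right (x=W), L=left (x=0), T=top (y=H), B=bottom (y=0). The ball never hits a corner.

Final position: (0,1/2)
Wall sequence: BRLRTLRL

1. t=1 → B at (3,0); v=(2,1)
2. t=1 → R at (5,1); v=(-2,1)
3. t=5/2 → L at (0,7/2); v=(2,1)
4. t=5/2 → R at (5,6); v=(-2,1)
5. t=1 → T at (3,7); v=(-2,-1)
6. t=3/2 → L at (0,11/2); v=(2,-1)
7. t=5/2 → R at (5,3); v=(-2,-1)
8. t=5/2 → L at (0,1/2); v=(2,-1)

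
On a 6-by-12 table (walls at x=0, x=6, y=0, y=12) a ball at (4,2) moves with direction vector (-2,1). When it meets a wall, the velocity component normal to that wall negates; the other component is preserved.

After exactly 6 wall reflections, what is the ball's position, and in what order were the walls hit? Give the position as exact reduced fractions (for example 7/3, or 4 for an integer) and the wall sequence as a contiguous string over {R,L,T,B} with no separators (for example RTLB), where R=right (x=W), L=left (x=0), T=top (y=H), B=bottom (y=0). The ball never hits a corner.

Final position: (0,8)
Wall sequence: LRLTRL

1. t=2 → L at (0,4); v=(2,1)
2. t=3 → R at (6,7); v=(-2,1)
3. t=3 → L at (0,10); v=(2,1)
4. t=2 → T at (4,12); v=(2,-1)
5. t=1 → R at (6,11); v=(-2,-1)
6. t=3 → L at (0,8); v=(2,-1)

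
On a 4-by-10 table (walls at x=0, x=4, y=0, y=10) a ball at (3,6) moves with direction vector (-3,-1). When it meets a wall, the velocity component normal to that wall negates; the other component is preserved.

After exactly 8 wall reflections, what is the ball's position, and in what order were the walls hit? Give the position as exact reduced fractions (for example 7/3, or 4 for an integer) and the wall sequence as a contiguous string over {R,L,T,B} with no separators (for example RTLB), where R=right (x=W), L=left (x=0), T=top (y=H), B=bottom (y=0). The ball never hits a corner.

Final position: (0,3)
Wall sequence: LRLRBLRL

1. t=1 → L at (0,5); v=(3,-1)
2. t=4/3 → R at (4,11/3); v=(-3,-1)
3. t=4/3 → L at (0,7/3); v=(3,-1)
4. t=4/3 → R at (4,1); v=(-3,-1)
5. t=1 → B at (1,0); v=(-3,1)
6. t=1/3 → L at (0,1/3); v=(3,1)
7. t=4/3 → R at (4,5/3); v=(-3,1)
8. t=4/3 → L at (0,3); v=(3,1)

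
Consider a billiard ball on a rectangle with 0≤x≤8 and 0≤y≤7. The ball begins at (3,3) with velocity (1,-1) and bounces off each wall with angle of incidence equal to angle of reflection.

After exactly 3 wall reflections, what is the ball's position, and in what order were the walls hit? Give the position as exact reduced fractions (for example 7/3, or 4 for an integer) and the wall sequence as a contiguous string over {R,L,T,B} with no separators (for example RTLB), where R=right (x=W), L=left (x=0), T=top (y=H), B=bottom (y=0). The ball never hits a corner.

1. t=3 → B at (6,0); v=(1,1)
2. t=2 → R at (8,2); v=(-1,1)
3. t=5 → T at (3,7); v=(-1,-1)

Final position: (3,7)
Wall sequence: BRT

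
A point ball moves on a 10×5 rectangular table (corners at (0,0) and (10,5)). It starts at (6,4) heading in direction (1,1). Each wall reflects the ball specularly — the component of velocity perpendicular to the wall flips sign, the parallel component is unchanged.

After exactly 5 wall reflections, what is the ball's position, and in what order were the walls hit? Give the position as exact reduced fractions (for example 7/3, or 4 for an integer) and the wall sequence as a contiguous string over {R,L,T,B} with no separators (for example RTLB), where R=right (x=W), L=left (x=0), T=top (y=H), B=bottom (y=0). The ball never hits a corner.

1. t=1 → T at (7,5); v=(1,-1)
2. t=3 → R at (10,2); v=(-1,-1)
3. t=2 → B at (8,0); v=(-1,1)
4. t=5 → T at (3,5); v=(-1,-1)
5. t=3 → L at (0,2); v=(1,-1)

Final position: (0,2)
Wall sequence: TRBTL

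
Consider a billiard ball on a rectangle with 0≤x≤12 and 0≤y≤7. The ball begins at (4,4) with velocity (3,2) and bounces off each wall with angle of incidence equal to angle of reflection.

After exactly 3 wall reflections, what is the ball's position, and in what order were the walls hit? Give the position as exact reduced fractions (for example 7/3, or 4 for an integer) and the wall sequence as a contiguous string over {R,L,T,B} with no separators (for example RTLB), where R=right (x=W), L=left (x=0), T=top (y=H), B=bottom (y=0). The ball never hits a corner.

Final position: (5,0)
Wall sequence: TRB

1. t=3/2 → T at (17/2,7); v=(3,-2)
2. t=7/6 → R at (12,14/3); v=(-3,-2)
3. t=7/3 → B at (5,0); v=(-3,2)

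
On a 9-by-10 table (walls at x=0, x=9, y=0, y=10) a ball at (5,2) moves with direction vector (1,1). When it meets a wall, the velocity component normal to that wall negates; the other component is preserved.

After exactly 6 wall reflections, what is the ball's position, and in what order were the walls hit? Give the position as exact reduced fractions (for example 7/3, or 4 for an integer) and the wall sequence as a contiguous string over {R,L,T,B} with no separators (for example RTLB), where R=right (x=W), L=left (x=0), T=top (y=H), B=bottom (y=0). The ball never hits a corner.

1. t=4 → R at (9,6); v=(-1,1)
2. t=4 → T at (5,10); v=(-1,-1)
3. t=5 → L at (0,5); v=(1,-1)
4. t=5 → B at (5,0); v=(1,1)
5. t=4 → R at (9,4); v=(-1,1)
6. t=6 → T at (3,10); v=(-1,-1)

Final position: (3,10)
Wall sequence: RTLBRT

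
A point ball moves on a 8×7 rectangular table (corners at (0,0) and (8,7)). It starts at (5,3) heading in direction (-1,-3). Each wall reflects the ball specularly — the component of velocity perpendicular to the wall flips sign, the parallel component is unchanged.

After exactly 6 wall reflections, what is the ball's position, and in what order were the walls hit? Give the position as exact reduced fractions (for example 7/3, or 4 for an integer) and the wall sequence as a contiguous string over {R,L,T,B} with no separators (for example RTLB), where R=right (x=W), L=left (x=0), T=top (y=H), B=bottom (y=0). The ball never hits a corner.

1. t=1 → B at (4,0); v=(-1,3)
2. t=7/3 → T at (5/3,7); v=(-1,-3)
3. t=5/3 → L at (0,2); v=(1,-3)
4. t=2/3 → B at (2/3,0); v=(1,3)
5. t=7/3 → T at (3,7); v=(1,-3)
6. t=7/3 → B at (16/3,0); v=(1,3)

Final position: (16/3,0)
Wall sequence: BTLBTB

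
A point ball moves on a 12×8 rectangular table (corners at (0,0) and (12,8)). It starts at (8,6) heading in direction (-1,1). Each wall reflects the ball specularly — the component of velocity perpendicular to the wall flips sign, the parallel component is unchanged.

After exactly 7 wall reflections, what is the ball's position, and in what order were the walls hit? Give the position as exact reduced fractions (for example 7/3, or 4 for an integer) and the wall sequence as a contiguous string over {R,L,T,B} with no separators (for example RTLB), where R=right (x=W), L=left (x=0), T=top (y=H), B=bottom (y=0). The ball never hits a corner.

1. t=2 → T at (6,8); v=(-1,-1)
2. t=6 → L at (0,2); v=(1,-1)
3. t=2 → B at (2,0); v=(1,1)
4. t=8 → T at (10,8); v=(1,-1)
5. t=2 → R at (12,6); v=(-1,-1)
6. t=6 → B at (6,0); v=(-1,1)
7. t=6 → L at (0,6); v=(1,1)

Final position: (0,6)
Wall sequence: TLBTRBL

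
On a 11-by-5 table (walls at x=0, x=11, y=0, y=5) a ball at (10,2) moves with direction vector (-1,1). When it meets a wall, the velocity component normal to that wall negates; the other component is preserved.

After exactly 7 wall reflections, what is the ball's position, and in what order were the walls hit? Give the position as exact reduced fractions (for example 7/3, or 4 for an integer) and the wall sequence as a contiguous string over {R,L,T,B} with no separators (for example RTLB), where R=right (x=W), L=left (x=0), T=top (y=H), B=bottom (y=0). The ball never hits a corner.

Final position: (9,5)
Wall sequence: TBLTBRT

1. t=3 → T at (7,5); v=(-1,-1)
2. t=5 → B at (2,0); v=(-1,1)
3. t=2 → L at (0,2); v=(1,1)
4. t=3 → T at (3,5); v=(1,-1)
5. t=5 → B at (8,0); v=(1,1)
6. t=3 → R at (11,3); v=(-1,1)
7. t=2 → T at (9,5); v=(-1,-1)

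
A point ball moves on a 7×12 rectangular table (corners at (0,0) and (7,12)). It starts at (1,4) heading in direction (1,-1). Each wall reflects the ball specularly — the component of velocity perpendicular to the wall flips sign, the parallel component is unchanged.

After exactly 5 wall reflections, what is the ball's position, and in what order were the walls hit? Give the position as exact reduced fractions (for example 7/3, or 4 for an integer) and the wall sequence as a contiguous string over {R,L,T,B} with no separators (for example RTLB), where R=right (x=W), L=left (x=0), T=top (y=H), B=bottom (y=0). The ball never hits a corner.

1. t=4 → B at (5,0); v=(1,1)
2. t=2 → R at (7,2); v=(-1,1)
3. t=7 → L at (0,9); v=(1,1)
4. t=3 → T at (3,12); v=(1,-1)
5. t=4 → R at (7,8); v=(-1,-1)

Final position: (7,8)
Wall sequence: BRLTR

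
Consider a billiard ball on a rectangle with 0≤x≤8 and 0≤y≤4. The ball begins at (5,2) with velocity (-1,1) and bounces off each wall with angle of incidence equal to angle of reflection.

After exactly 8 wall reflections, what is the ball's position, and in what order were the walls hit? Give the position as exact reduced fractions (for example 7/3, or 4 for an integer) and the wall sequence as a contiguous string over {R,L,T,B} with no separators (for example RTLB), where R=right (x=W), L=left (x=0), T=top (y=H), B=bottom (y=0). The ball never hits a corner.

Final position: (0,1)
Wall sequence: TLBTRBTL

1. t=2 → T at (3,4); v=(-1,-1)
2. t=3 → L at (0,1); v=(1,-1)
3. t=1 → B at (1,0); v=(1,1)
4. t=4 → T at (5,4); v=(1,-1)
5. t=3 → R at (8,1); v=(-1,-1)
6. t=1 → B at (7,0); v=(-1,1)
7. t=4 → T at (3,4); v=(-1,-1)
8. t=3 → L at (0,1); v=(1,-1)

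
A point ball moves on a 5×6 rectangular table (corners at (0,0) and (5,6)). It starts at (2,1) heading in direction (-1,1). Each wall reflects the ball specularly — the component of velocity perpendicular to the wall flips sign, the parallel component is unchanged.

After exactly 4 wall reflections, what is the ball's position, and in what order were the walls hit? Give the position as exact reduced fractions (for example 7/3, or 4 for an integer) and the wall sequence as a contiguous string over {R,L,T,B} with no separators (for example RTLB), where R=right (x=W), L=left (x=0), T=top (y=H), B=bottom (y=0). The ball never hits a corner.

Final position: (1,0)
Wall sequence: LTRB

1. t=2 → L at (0,3); v=(1,1)
2. t=3 → T at (3,6); v=(1,-1)
3. t=2 → R at (5,4); v=(-1,-1)
4. t=4 → B at (1,0); v=(-1,1)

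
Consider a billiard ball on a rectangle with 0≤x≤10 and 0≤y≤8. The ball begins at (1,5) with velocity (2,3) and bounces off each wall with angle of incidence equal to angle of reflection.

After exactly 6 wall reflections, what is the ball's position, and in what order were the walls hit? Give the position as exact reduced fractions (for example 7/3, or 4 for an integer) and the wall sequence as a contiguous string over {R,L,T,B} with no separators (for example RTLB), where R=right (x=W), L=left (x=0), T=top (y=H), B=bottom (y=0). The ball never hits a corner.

1. t=1 → T at (3,8); v=(2,-3)
2. t=8/3 → B at (25/3,0); v=(2,3)
3. t=5/6 → R at (10,5/2); v=(-2,3)
4. t=11/6 → T at (19/3,8); v=(-2,-3)
5. t=8/3 → B at (1,0); v=(-2,3)
6. t=1/2 → L at (0,3/2); v=(2,3)

Final position: (0,3/2)
Wall sequence: TBRTBL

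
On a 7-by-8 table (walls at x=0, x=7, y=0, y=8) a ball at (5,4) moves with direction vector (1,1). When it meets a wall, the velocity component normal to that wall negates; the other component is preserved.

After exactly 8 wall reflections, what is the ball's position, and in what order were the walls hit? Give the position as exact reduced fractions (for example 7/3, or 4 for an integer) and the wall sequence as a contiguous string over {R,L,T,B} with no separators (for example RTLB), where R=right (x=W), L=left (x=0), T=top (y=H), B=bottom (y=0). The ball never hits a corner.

Final position: (5,0)
Wall sequence: RTLBRTLB

1. t=2 → R at (7,6); v=(-1,1)
2. t=2 → T at (5,8); v=(-1,-1)
3. t=5 → L at (0,3); v=(1,-1)
4. t=3 → B at (3,0); v=(1,1)
5. t=4 → R at (7,4); v=(-1,1)
6. t=4 → T at (3,8); v=(-1,-1)
7. t=3 → L at (0,5); v=(1,-1)
8. t=5 → B at (5,0); v=(1,1)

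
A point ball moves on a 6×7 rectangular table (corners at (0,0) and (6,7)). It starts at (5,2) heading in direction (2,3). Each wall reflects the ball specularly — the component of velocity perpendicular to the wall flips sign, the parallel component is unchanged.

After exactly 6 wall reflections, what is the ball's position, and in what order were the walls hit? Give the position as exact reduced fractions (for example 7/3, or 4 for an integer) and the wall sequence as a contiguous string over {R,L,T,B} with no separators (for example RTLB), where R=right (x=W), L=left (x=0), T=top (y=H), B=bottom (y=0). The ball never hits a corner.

Final position: (6,13/2)
Wall sequence: RTLBTR

1. t=1/2 → R at (6,7/2); v=(-2,3)
2. t=7/6 → T at (11/3,7); v=(-2,-3)
3. t=11/6 → L at (0,3/2); v=(2,-3)
4. t=1/2 → B at (1,0); v=(2,3)
5. t=7/3 → T at (17/3,7); v=(2,-3)
6. t=1/6 → R at (6,13/2); v=(-2,-3)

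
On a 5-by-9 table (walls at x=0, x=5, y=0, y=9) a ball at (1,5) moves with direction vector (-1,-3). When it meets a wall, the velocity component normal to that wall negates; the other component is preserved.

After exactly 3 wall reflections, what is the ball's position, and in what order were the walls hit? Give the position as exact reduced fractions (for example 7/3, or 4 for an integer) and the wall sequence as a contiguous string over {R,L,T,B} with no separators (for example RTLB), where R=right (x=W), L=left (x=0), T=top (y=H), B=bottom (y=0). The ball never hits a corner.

1. t=1 → L at (0,2); v=(1,-3)
2. t=2/3 → B at (2/3,0); v=(1,3)
3. t=3 → T at (11/3,9); v=(1,-3)

Final position: (11/3,9)
Wall sequence: LBT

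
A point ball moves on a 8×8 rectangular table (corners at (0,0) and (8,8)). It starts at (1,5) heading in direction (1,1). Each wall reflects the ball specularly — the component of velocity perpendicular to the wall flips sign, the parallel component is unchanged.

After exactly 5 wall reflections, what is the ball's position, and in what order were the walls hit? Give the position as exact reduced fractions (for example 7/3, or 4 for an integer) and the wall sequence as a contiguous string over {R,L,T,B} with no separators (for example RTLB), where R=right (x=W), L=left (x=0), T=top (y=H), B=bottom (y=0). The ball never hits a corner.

1. t=3 → T at (4,8); v=(1,-1)
2. t=4 → R at (8,4); v=(-1,-1)
3. t=4 → B at (4,0); v=(-1,1)
4. t=4 → L at (0,4); v=(1,1)
5. t=4 → T at (4,8); v=(1,-1)

Final position: (4,8)
Wall sequence: TRBLT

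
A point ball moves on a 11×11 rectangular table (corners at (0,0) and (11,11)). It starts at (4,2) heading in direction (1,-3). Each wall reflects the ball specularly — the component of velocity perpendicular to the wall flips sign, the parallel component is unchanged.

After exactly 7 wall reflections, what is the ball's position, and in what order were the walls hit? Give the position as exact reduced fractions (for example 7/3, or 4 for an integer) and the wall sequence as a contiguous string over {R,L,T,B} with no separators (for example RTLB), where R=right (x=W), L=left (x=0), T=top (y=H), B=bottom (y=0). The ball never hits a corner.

Final position: (0,8)
Wall sequence: BTRBTBL

1. t=2/3 → B at (14/3,0); v=(1,3)
2. t=11/3 → T at (25/3,11); v=(1,-3)
3. t=8/3 → R at (11,3); v=(-1,-3)
4. t=1 → B at (10,0); v=(-1,3)
5. t=11/3 → T at (19/3,11); v=(-1,-3)
6. t=11/3 → B at (8/3,0); v=(-1,3)
7. t=8/3 → L at (0,8); v=(1,3)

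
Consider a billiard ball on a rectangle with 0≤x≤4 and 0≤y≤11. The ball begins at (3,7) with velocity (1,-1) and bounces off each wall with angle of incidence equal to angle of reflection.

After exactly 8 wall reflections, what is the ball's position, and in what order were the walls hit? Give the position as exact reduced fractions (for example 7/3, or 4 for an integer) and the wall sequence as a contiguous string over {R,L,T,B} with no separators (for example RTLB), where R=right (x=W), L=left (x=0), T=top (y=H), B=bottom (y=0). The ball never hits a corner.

1. t=1 → R at (4,6); v=(-1,-1)
2. t=4 → L at (0,2); v=(1,-1)
3. t=2 → B at (2,0); v=(1,1)
4. t=2 → R at (4,2); v=(-1,1)
5. t=4 → L at (0,6); v=(1,1)
6. t=4 → R at (4,10); v=(-1,1)
7. t=1 → T at (3,11); v=(-1,-1)
8. t=3 → L at (0,8); v=(1,-1)

Final position: (0,8)
Wall sequence: RLBRLRTL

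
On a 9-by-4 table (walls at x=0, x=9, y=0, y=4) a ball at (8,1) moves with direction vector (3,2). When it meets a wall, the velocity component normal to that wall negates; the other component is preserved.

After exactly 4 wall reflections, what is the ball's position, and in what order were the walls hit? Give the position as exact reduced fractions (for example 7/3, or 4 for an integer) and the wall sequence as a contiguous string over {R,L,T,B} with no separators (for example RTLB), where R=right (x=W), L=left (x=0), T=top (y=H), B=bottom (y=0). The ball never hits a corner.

1. t=1/3 → R at (9,5/3); v=(-3,2)
2. t=7/6 → T at (11/2,4); v=(-3,-2)
3. t=11/6 → L at (0,1/3); v=(3,-2)
4. t=1/6 → B at (1/2,0); v=(3,2)

Final position: (1/2,0)
Wall sequence: RTLB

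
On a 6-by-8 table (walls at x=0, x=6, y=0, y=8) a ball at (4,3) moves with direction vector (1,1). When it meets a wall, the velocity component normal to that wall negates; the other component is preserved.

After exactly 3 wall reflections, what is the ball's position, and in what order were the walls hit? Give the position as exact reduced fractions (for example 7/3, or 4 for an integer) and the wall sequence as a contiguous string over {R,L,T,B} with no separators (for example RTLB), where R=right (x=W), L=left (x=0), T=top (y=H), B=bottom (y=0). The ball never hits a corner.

1. t=2 → R at (6,5); v=(-1,1)
2. t=3 → T at (3,8); v=(-1,-1)
3. t=3 → L at (0,5); v=(1,-1)

Final position: (0,5)
Wall sequence: RTL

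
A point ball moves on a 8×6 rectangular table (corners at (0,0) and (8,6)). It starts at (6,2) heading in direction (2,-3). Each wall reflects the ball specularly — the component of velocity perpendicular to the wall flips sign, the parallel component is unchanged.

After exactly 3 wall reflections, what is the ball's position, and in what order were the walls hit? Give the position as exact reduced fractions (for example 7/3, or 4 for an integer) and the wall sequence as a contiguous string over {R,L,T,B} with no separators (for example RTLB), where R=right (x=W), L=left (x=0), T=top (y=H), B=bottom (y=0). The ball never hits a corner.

1. t=2/3 → B at (22/3,0); v=(2,3)
2. t=1/3 → R at (8,1); v=(-2,3)
3. t=5/3 → T at (14/3,6); v=(-2,-3)

Final position: (14/3,6)
Wall sequence: BRT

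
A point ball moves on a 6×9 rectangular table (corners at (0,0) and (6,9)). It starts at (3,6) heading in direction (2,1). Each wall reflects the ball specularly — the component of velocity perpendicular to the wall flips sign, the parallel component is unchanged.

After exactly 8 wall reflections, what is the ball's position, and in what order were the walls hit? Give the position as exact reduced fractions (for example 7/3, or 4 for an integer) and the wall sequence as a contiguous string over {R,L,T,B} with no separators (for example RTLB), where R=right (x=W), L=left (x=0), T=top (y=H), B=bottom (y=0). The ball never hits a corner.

Final position: (0,9/2)
Wall sequence: RTLRLBRL

1. t=3/2 → R at (6,15/2); v=(-2,1)
2. t=3/2 → T at (3,9); v=(-2,-1)
3. t=3/2 → L at (0,15/2); v=(2,-1)
4. t=3 → R at (6,9/2); v=(-2,-1)
5. t=3 → L at (0,3/2); v=(2,-1)
6. t=3/2 → B at (3,0); v=(2,1)
7. t=3/2 → R at (6,3/2); v=(-2,1)
8. t=3 → L at (0,9/2); v=(2,1)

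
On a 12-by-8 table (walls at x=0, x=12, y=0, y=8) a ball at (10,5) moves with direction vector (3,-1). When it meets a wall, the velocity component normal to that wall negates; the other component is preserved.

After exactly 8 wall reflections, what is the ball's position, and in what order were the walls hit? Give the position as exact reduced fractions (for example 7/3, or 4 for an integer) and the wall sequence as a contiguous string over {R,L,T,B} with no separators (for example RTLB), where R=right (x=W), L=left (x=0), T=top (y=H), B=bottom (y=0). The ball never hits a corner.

Final position: (0,1/3)
Wall sequence: RLBRLTRL

1. t=2/3 → R at (12,13/3); v=(-3,-1)
2. t=4 → L at (0,1/3); v=(3,-1)
3. t=1/3 → B at (1,0); v=(3,1)
4. t=11/3 → R at (12,11/3); v=(-3,1)
5. t=4 → L at (0,23/3); v=(3,1)
6. t=1/3 → T at (1,8); v=(3,-1)
7. t=11/3 → R at (12,13/3); v=(-3,-1)
8. t=4 → L at (0,1/3); v=(3,-1)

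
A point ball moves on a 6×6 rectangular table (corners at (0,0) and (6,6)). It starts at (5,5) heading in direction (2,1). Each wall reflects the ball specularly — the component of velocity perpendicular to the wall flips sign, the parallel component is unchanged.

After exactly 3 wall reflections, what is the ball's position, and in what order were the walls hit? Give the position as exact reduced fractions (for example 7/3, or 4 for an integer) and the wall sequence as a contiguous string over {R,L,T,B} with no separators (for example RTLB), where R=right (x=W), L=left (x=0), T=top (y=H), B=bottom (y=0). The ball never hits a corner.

1. t=1/2 → R at (6,11/2); v=(-2,1)
2. t=1/2 → T at (5,6); v=(-2,-1)
3. t=5/2 → L at (0,7/2); v=(2,-1)

Final position: (0,7/2)
Wall sequence: RTL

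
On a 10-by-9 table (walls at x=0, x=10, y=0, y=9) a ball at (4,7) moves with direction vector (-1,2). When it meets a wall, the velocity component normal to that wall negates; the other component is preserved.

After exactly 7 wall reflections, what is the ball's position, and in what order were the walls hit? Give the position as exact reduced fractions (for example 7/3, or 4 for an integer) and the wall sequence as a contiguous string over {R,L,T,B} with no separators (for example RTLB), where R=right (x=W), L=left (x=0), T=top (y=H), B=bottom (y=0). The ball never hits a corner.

1. t=1 → T at (3,9); v=(-1,-2)
2. t=3 → L at (0,3); v=(1,-2)
3. t=3/2 → B at (3/2,0); v=(1,2)
4. t=9/2 → T at (6,9); v=(1,-2)
5. t=4 → R at (10,1); v=(-1,-2)
6. t=1/2 → B at (19/2,0); v=(-1,2)
7. t=9/2 → T at (5,9); v=(-1,-2)

Final position: (5,9)
Wall sequence: TLBTRBT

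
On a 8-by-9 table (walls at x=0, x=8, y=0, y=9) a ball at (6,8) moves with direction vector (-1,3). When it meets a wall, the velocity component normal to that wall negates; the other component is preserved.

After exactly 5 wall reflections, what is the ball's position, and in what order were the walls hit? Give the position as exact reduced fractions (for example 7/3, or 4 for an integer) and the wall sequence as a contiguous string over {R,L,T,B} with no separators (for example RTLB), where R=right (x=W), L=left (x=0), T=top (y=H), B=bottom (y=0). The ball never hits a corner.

1. t=1/3 → T at (17/3,9); v=(-1,-3)
2. t=3 → B at (8/3,0); v=(-1,3)
3. t=8/3 → L at (0,8); v=(1,3)
4. t=1/3 → T at (1/3,9); v=(1,-3)
5. t=3 → B at (10/3,0); v=(1,3)

Final position: (10/3,0)
Wall sequence: TBLTB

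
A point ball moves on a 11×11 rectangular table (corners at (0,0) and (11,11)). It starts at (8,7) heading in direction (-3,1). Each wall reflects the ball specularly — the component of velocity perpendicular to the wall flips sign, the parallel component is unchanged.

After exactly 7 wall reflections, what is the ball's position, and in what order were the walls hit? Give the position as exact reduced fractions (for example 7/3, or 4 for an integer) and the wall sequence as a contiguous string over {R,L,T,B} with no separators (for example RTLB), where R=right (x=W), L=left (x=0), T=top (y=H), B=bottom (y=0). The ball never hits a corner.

Final position: (0,7/3)
Wall sequence: LTRLRBL

1. t=8/3 → L at (0,29/3); v=(3,1)
2. t=4/3 → T at (4,11); v=(3,-1)
3. t=7/3 → R at (11,26/3); v=(-3,-1)
4. t=11/3 → L at (0,5); v=(3,-1)
5. t=11/3 → R at (11,4/3); v=(-3,-1)
6. t=4/3 → B at (7,0); v=(-3,1)
7. t=7/3 → L at (0,7/3); v=(3,1)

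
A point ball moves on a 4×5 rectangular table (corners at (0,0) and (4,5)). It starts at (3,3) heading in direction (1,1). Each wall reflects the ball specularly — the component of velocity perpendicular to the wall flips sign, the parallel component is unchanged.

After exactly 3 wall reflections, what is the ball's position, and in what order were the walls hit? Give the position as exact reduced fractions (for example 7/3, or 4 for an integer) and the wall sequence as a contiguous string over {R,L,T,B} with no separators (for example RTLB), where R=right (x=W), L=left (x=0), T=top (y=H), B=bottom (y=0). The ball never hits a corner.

Final position: (0,2)
Wall sequence: RTL

1. t=1 → R at (4,4); v=(-1,1)
2. t=1 → T at (3,5); v=(-1,-1)
3. t=3 → L at (0,2); v=(1,-1)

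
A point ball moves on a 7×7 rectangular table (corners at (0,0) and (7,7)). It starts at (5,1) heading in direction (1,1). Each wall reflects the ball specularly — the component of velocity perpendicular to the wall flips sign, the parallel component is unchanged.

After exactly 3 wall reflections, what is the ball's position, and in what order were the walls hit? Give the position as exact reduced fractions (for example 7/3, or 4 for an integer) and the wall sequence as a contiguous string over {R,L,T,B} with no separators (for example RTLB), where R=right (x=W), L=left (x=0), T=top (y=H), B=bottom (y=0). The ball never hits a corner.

Final position: (0,4)
Wall sequence: RTL

1. t=2 → R at (7,3); v=(-1,1)
2. t=4 → T at (3,7); v=(-1,-1)
3. t=3 → L at (0,4); v=(1,-1)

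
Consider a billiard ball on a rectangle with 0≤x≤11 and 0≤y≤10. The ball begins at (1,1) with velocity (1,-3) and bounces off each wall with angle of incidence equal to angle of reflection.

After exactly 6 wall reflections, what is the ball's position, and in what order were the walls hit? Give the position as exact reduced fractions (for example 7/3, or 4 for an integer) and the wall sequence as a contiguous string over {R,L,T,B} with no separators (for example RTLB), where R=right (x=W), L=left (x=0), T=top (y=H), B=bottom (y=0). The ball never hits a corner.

1. t=1/3 → B at (4/3,0); v=(1,3)
2. t=10/3 → T at (14/3,10); v=(1,-3)
3. t=10/3 → B at (8,0); v=(1,3)
4. t=3 → R at (11,9); v=(-1,3)
5. t=1/3 → T at (32/3,10); v=(-1,-3)
6. t=10/3 → B at (22/3,0); v=(-1,3)

Final position: (22/3,0)
Wall sequence: BTBRTB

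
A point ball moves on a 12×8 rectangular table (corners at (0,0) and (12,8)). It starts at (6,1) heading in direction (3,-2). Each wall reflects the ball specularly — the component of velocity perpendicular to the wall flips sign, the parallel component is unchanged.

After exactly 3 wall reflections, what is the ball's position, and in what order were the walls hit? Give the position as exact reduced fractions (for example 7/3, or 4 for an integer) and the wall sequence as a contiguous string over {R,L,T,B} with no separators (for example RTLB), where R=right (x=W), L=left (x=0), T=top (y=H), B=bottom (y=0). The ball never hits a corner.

Final position: (9/2,8)
Wall sequence: BRT

1. t=1/2 → B at (15/2,0); v=(3,2)
2. t=3/2 → R at (12,3); v=(-3,2)
3. t=5/2 → T at (9/2,8); v=(-3,-2)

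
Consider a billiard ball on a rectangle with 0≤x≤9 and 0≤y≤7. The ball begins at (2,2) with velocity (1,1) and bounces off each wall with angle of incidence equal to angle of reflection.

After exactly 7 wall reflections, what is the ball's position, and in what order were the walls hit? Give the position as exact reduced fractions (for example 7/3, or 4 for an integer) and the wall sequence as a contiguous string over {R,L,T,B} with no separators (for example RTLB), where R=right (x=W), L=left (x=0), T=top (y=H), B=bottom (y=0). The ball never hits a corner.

Final position: (8,0)
Wall sequence: TRBLTRB

1. t=5 → T at (7,7); v=(1,-1)
2. t=2 → R at (9,5); v=(-1,-1)
3. t=5 → B at (4,0); v=(-1,1)
4. t=4 → L at (0,4); v=(1,1)
5. t=3 → T at (3,7); v=(1,-1)
6. t=6 → R at (9,1); v=(-1,-1)
7. t=1 → B at (8,0); v=(-1,1)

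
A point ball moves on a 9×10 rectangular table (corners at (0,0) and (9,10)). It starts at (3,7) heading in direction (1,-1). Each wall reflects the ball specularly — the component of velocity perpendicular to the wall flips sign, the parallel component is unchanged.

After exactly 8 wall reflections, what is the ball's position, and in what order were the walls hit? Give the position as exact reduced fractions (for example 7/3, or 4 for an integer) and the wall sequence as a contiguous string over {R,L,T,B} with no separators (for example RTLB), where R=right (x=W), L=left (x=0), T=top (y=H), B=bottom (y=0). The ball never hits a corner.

1. t=6 → R at (9,1); v=(-1,-1)
2. t=1 → B at (8,0); v=(-1,1)
3. t=8 → L at (0,8); v=(1,1)
4. t=2 → T at (2,10); v=(1,-1)
5. t=7 → R at (9,3); v=(-1,-1)
6. t=3 → B at (6,0); v=(-1,1)
7. t=6 → L at (0,6); v=(1,1)
8. t=4 → T at (4,10); v=(1,-1)

Final position: (4,10)
Wall sequence: RBLTRBLT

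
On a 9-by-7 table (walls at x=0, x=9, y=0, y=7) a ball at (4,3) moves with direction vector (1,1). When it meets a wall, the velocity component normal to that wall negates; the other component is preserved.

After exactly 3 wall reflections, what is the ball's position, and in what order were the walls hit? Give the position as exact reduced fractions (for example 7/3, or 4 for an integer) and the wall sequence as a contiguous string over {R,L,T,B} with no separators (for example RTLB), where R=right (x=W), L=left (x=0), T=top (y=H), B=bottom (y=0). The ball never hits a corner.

1. t=4 → T at (8,7); v=(1,-1)
2. t=1 → R at (9,6); v=(-1,-1)
3. t=6 → B at (3,0); v=(-1,1)

Final position: (3,0)
Wall sequence: TRB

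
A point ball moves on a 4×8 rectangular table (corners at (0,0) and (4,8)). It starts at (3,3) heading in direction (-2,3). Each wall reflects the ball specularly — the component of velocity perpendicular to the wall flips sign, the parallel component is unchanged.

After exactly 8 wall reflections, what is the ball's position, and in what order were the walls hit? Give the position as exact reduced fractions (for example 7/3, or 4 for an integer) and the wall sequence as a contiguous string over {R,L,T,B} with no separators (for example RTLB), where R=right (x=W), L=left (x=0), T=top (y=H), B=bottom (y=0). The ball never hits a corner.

1. t=3/2 → L at (0,15/2); v=(2,3)
2. t=1/6 → T at (1/3,8); v=(2,-3)
3. t=11/6 → R at (4,5/2); v=(-2,-3)
4. t=5/6 → B at (7/3,0); v=(-2,3)
5. t=7/6 → L at (0,7/2); v=(2,3)
6. t=3/2 → T at (3,8); v=(2,-3)
7. t=1/2 → R at (4,13/2); v=(-2,-3)
8. t=2 → L at (0,1/2); v=(2,-3)

Final position: (0,1/2)
Wall sequence: LTRBLTRL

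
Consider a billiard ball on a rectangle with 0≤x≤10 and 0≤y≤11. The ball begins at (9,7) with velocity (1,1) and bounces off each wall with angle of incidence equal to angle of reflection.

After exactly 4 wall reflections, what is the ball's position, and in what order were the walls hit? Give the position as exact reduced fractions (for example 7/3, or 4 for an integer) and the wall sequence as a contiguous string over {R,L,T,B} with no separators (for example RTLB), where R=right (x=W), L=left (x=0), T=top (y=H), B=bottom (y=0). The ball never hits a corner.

1. t=1 → R at (10,8); v=(-1,1)
2. t=3 → T at (7,11); v=(-1,-1)
3. t=7 → L at (0,4); v=(1,-1)
4. t=4 → B at (4,0); v=(1,1)

Final position: (4,0)
Wall sequence: RTLB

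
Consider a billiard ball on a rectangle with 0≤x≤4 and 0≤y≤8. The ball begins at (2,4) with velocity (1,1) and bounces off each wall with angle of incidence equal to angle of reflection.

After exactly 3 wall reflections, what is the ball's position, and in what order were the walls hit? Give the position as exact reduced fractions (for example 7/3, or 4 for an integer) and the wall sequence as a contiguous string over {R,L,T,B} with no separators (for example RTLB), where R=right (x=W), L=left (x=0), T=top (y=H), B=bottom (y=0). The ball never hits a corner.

1. t=2 → R at (4,6); v=(-1,1)
2. t=2 → T at (2,8); v=(-1,-1)
3. t=2 → L at (0,6); v=(1,-1)

Final position: (0,6)
Wall sequence: RTL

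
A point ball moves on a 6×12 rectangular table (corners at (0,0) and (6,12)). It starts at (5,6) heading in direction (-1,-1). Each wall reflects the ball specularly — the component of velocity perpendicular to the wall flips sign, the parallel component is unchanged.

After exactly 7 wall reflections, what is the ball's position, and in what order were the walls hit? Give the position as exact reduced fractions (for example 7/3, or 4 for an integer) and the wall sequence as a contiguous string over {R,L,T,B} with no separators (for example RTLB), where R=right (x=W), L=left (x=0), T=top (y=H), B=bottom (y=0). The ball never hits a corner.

1. t=5 → L at (0,1); v=(1,-1)
2. t=1 → B at (1,0); v=(1,1)
3. t=5 → R at (6,5); v=(-1,1)
4. t=6 → L at (0,11); v=(1,1)
5. t=1 → T at (1,12); v=(1,-1)
6. t=5 → R at (6,7); v=(-1,-1)
7. t=6 → L at (0,1); v=(1,-1)

Final position: (0,1)
Wall sequence: LBRLTRL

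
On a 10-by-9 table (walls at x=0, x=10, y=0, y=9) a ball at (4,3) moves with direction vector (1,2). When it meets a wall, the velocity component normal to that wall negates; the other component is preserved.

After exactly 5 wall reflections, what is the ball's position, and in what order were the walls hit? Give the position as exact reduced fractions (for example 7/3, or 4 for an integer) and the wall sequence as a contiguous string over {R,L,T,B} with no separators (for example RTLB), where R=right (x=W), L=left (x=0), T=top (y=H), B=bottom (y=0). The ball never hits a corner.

Final position: (0,1)
Wall sequence: TRBTL

1. t=3 → T at (7,9); v=(1,-2)
2. t=3 → R at (10,3); v=(-1,-2)
3. t=3/2 → B at (17/2,0); v=(-1,2)
4. t=9/2 → T at (4,9); v=(-1,-2)
5. t=4 → L at (0,1); v=(1,-2)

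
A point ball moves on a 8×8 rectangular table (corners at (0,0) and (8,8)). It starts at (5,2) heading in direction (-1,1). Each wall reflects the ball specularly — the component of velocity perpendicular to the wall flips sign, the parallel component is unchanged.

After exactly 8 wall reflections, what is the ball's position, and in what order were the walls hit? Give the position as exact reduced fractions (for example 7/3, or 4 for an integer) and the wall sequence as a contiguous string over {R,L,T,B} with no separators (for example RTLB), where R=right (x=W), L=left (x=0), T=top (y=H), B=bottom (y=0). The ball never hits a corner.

Final position: (7,0)
Wall sequence: LTRBLTRB

1. t=5 → L at (0,7); v=(1,1)
2. t=1 → T at (1,8); v=(1,-1)
3. t=7 → R at (8,1); v=(-1,-1)
4. t=1 → B at (7,0); v=(-1,1)
5. t=7 → L at (0,7); v=(1,1)
6. t=1 → T at (1,8); v=(1,-1)
7. t=7 → R at (8,1); v=(-1,-1)
8. t=1 → B at (7,0); v=(-1,1)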